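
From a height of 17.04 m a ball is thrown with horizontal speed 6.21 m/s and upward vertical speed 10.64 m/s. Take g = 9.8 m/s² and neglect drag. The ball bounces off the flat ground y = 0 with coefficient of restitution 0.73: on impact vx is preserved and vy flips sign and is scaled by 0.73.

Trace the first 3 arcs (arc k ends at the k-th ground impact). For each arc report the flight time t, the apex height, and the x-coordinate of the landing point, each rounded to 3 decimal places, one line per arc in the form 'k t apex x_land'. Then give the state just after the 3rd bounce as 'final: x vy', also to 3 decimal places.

1 3.244 22.816 20.143
2 3.150 12.159 39.707
3 2.300 6.479 53.989
final: 53.989 8.227

Arc 1: start y=17.040, vy=10.640 → t=3.244, apex=22.816, x_land=20.143, impact vy=-21.147
  bounce: vy ← 0.73·21.147 = 15.437
Arc 2: start y=0.000, vy=15.437 → t=3.150, apex=12.159, x_land=39.707, impact vy=-15.437
  bounce: vy ← 0.73·15.437 = 11.269
Arc 3: start y=0.000, vy=11.269 → t=2.300, apex=6.479, x_land=53.989, impact vy=-11.269
  bounce: vy ← 0.73·11.269 = 8.227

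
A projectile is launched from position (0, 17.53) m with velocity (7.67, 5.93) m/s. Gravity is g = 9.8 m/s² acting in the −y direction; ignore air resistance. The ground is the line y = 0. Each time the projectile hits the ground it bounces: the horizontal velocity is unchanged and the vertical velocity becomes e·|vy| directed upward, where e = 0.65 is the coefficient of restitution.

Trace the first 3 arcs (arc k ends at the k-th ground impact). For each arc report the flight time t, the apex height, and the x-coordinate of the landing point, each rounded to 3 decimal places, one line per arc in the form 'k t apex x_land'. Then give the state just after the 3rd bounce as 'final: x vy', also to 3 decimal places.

Arc 1: start y=17.530, vy=5.930 → t=2.591, apex=19.324, x_land=19.873, impact vy=-19.462
  bounce: vy ← 0.65·19.462 = 12.650
Arc 2: start y=0.000, vy=12.650 → t=2.582, apex=8.164, x_land=39.674, impact vy=-12.650
  bounce: vy ← 0.65·12.650 = 8.223
Arc 3: start y=0.000, vy=8.223 → t=1.678, apex=3.449, x_land=52.545, impact vy=-8.223
  bounce: vy ← 0.65·8.223 = 5.345

1 2.591 19.324 19.873
2 2.582 8.164 39.674
3 1.678 3.449 52.545
final: 52.545 5.345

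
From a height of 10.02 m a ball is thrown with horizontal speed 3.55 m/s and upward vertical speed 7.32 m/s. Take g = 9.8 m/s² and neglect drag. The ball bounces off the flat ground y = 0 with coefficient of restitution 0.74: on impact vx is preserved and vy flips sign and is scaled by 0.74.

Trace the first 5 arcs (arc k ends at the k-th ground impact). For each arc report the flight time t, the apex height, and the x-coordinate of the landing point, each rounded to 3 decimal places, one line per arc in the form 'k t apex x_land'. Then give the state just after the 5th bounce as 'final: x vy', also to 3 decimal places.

1 2.360 12.754 8.379
2 2.388 6.984 16.855
3 1.767 3.824 23.128
4 1.308 2.094 27.770
5 0.968 1.147 31.204
final: 31.204 3.508

Arc 1: start y=10.020, vy=7.320 → t=2.360, apex=12.754, x_land=8.379, impact vy=-15.811
  bounce: vy ← 0.74·15.811 = 11.700
Arc 2: start y=0.000, vy=11.700 → t=2.388, apex=6.984, x_land=16.855, impact vy=-11.700
  bounce: vy ← 0.74·11.700 = 8.658
Arc 3: start y=0.000, vy=8.658 → t=1.767, apex=3.824, x_land=23.128, impact vy=-8.658
  bounce: vy ← 0.74·8.658 = 6.407
Arc 4: start y=0.000, vy=6.407 → t=1.308, apex=2.094, x_land=27.770, impact vy=-6.407
  bounce: vy ← 0.74·6.407 = 4.741
Arc 5: start y=0.000, vy=4.741 → t=0.968, apex=1.147, x_land=31.204, impact vy=-4.741
  bounce: vy ← 0.74·4.741 = 3.508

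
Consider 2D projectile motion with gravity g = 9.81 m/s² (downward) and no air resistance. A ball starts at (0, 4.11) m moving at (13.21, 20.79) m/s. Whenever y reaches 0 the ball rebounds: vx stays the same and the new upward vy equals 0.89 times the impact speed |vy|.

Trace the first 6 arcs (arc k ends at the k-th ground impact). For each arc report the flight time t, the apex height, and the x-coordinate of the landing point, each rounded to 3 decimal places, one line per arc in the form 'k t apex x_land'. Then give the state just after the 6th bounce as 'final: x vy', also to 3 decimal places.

Arc 1: start y=4.110, vy=20.790 → t=4.428, apex=26.140, x_land=58.491, impact vy=-22.646
  bounce: vy ← 0.89·22.646 = 20.155
Arc 2: start y=0.000, vy=20.155 → t=4.109, apex=20.705, x_land=112.773, impact vy=-20.155
  bounce: vy ← 0.89·20.155 = 17.938
Arc 3: start y=0.000, vy=17.938 → t=3.657, apex=16.401, x_land=161.083, impact vy=-17.938
  bounce: vy ← 0.89·17.938 = 15.965
Arc 4: start y=0.000, vy=15.965 → t=3.255, apex=12.991, x_land=204.080, impact vy=-15.965
  bounce: vy ← 0.89·15.965 = 14.209
Arc 5: start y=0.000, vy=14.209 → t=2.897, apex=10.290, x_land=242.347, impact vy=-14.209
  bounce: vy ← 0.89·14.209 = 12.646
Arc 6: start y=0.000, vy=12.646 → t=2.578, apex=8.151, x_land=276.405, impact vy=-12.646
  bounce: vy ← 0.89·12.646 = 11.255

1 4.428 26.140 58.491
2 4.109 20.705 112.773
3 3.657 16.401 161.083
4 3.255 12.991 204.080
5 2.897 10.290 242.347
6 2.578 8.151 276.405
final: 276.405 11.255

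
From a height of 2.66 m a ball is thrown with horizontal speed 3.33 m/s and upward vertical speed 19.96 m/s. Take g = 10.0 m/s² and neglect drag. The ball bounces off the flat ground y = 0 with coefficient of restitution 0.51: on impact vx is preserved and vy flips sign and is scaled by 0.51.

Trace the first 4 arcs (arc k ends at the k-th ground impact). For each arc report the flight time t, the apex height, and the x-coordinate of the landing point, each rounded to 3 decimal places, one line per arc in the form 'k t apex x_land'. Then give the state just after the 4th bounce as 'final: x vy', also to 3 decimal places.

Arc 1: start y=2.660, vy=19.960 → t=4.121, apex=22.580, x_land=13.723, impact vy=-21.251
  bounce: vy ← 0.51·21.251 = 10.838
Arc 2: start y=0.000, vy=10.838 → t=2.168, apex=5.873, x_land=20.941, impact vy=-10.838
  bounce: vy ← 0.51·10.838 = 5.527
Arc 3: start y=0.000, vy=5.527 → t=1.105, apex=1.528, x_land=24.623, impact vy=-5.527
  bounce: vy ← 0.51·5.527 = 2.819
Arc 4: start y=0.000, vy=2.819 → t=0.564, apex=0.397, x_land=26.500, impact vy=-2.819
  bounce: vy ← 0.51·2.819 = 1.438

1 4.121 22.580 13.723
2 2.168 5.873 20.941
3 1.105 1.528 24.623
4 0.564 0.397 26.500
final: 26.500 1.438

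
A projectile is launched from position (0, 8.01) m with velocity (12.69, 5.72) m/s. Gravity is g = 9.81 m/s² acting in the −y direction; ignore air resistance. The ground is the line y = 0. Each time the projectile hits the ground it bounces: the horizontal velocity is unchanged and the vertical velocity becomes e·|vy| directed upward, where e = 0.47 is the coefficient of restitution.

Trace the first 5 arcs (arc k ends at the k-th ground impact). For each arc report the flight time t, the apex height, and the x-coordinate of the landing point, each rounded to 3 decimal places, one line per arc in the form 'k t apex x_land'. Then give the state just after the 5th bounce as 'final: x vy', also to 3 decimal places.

Arc 1: start y=8.010, vy=5.720 → t=1.988, apex=9.678, x_land=25.224, impact vy=-13.779
  bounce: vy ← 0.47·13.779 = 6.476
Arc 2: start y=0.000, vy=6.476 → t=1.320, apex=2.138, x_land=41.979, impact vy=-6.476
  bounce: vy ← 0.47·6.476 = 3.044
Arc 3: start y=0.000, vy=3.044 → t=0.621, apex=0.472, x_land=49.855, impact vy=-3.044
  bounce: vy ← 0.47·3.044 = 1.431
Arc 4: start y=0.000, vy=1.431 → t=0.292, apex=0.104, x_land=53.556, impact vy=-1.431
  bounce: vy ← 0.47·1.431 = 0.672
Arc 5: start y=0.000, vy=0.672 → t=0.137, apex=0.023, x_land=55.295, impact vy=-0.672
  bounce: vy ← 0.47·0.672 = 0.316

1 1.988 9.678 25.224
2 1.320 2.138 41.979
3 0.621 0.472 49.855
4 0.292 0.104 53.556
5 0.137 0.023 55.295
final: 55.295 0.316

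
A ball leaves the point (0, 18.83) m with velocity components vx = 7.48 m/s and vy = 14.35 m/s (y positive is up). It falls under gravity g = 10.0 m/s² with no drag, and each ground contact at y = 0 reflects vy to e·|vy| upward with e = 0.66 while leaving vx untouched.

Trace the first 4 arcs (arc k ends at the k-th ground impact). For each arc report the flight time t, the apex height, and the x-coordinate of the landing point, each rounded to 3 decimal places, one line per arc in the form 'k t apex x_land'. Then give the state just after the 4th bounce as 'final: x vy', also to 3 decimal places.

Arc 1: start y=18.830, vy=14.350 → t=3.849, apex=29.126, x_land=28.787, impact vy=-24.136
  bounce: vy ← 0.66·24.136 = 15.929
Arc 2: start y=0.000, vy=15.929 → t=3.186, apex=12.687, x_land=52.618, impact vy=-15.929
  bounce: vy ← 0.66·15.929 = 10.513
Arc 3: start y=0.000, vy=10.513 → t=2.103, apex=5.527, x_land=68.346, impact vy=-10.513
  bounce: vy ← 0.66·10.513 = 6.939
Arc 4: start y=0.000, vy=6.939 → t=1.388, apex=2.407, x_land=78.726, impact vy=-6.939
  bounce: vy ← 0.66·6.939 = 4.580

1 3.849 29.126 28.787
2 3.186 12.687 52.618
3 2.103 5.527 68.346
4 1.388 2.407 78.726
final: 78.726 4.580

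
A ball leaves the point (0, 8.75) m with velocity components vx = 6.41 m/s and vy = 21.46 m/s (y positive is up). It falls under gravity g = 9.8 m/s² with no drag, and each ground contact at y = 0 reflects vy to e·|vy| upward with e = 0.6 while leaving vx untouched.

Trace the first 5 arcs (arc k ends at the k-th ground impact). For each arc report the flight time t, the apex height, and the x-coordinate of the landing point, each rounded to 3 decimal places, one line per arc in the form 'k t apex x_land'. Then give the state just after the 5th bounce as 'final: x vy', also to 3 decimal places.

1 4.755 32.247 30.480
2 3.078 11.609 50.213
3 1.847 4.179 62.052
4 1.108 1.504 69.156
5 0.665 0.542 73.418
final: 73.418 1.955

Arc 1: start y=8.750, vy=21.460 → t=4.755, apex=32.247, x_land=30.480, impact vy=-25.140
  bounce: vy ← 0.6·25.140 = 15.084
Arc 2: start y=0.000, vy=15.084 → t=3.078, apex=11.609, x_land=50.213, impact vy=-15.084
  bounce: vy ← 0.6·15.084 = 9.050
Arc 3: start y=0.000, vy=9.050 → t=1.847, apex=4.179, x_land=62.052, impact vy=-9.050
  bounce: vy ← 0.6·9.050 = 5.430
Arc 4: start y=0.000, vy=5.430 → t=1.108, apex=1.504, x_land=69.156, impact vy=-5.430
  bounce: vy ← 0.6·5.430 = 3.258
Arc 5: start y=0.000, vy=3.258 → t=0.665, apex=0.542, x_land=73.418, impact vy=-3.258
  bounce: vy ← 0.6·3.258 = 1.955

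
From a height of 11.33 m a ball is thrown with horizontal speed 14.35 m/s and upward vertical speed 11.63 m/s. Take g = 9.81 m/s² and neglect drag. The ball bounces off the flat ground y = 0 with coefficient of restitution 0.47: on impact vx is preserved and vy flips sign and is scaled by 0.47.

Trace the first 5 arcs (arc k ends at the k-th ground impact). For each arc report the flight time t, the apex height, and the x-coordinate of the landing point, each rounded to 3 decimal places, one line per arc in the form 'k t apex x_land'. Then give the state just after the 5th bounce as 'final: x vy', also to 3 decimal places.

1 3.113 18.224 44.672
2 1.812 4.026 70.673
3 0.852 0.889 82.893
4 0.400 0.196 88.636
5 0.188 0.043 91.336
final: 91.336 0.434

Arc 1: start y=11.330, vy=11.630 → t=3.113, apex=18.224, x_land=44.672, impact vy=-18.909
  bounce: vy ← 0.47·18.909 = 8.887
Arc 2: start y=0.000, vy=8.887 → t=1.812, apex=4.026, x_land=70.673, impact vy=-8.887
  bounce: vy ← 0.47·8.887 = 4.177
Arc 3: start y=0.000, vy=4.177 → t=0.852, apex=0.889, x_land=82.893, impact vy=-4.177
  bounce: vy ← 0.47·4.177 = 1.963
Arc 4: start y=0.000, vy=1.963 → t=0.400, apex=0.196, x_land=88.636, impact vy=-1.963
  bounce: vy ← 0.47·1.963 = 0.923
Arc 5: start y=0.000, vy=0.923 → t=0.188, apex=0.043, x_land=91.336, impact vy=-0.923
  bounce: vy ← 0.47·0.923 = 0.434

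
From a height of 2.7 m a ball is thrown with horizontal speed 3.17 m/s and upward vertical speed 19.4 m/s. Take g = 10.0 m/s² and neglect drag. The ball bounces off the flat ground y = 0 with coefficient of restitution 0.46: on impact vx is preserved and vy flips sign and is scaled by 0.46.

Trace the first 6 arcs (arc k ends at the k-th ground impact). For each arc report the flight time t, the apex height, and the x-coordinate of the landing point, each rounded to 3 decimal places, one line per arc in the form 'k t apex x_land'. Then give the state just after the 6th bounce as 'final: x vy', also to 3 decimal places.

1 4.015 21.518 12.726
2 1.909 4.553 18.776
3 0.878 0.963 21.559
4 0.404 0.204 22.839
5 0.186 0.043 23.428
6 0.085 0.009 23.699
final: 23.699 0.197

Arc 1: start y=2.700, vy=19.400 → t=4.015, apex=21.518, x_land=12.726, impact vy=-20.745
  bounce: vy ← 0.46·20.745 = 9.543
Arc 2: start y=0.000, vy=9.543 → t=1.909, apex=4.553, x_land=18.776, impact vy=-9.543
  bounce: vy ← 0.46·9.543 = 4.390
Arc 3: start y=0.000, vy=4.390 → t=0.878, apex=0.963, x_land=21.559, impact vy=-4.390
  bounce: vy ← 0.46·4.390 = 2.019
Arc 4: start y=0.000, vy=2.019 → t=0.404, apex=0.204, x_land=22.839, impact vy=-2.019
  bounce: vy ← 0.46·2.019 = 0.929
Arc 5: start y=0.000, vy=0.929 → t=0.186, apex=0.043, x_land=23.428, impact vy=-0.929
  bounce: vy ← 0.46·0.929 = 0.427
Arc 6: start y=0.000, vy=0.427 → t=0.085, apex=0.009, x_land=23.699, impact vy=-0.427
  bounce: vy ← 0.46·0.427 = 0.197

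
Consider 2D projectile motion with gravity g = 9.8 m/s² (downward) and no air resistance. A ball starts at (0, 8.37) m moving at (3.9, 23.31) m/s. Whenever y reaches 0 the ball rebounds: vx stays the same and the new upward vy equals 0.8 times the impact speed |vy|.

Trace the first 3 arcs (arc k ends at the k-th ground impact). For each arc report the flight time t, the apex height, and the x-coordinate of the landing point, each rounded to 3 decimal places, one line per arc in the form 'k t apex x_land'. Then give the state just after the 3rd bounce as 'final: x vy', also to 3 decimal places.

1 5.093 36.092 19.861
2 4.342 23.099 36.796
3 3.474 14.783 50.345
final: 50.345 13.618

Arc 1: start y=8.370, vy=23.310 → t=5.093, apex=36.092, x_land=19.861, impact vy=-26.597
  bounce: vy ← 0.8·26.597 = 21.278
Arc 2: start y=0.000, vy=21.278 → t=4.342, apex=23.099, x_land=36.796, impact vy=-21.278
  bounce: vy ← 0.8·21.278 = 17.022
Arc 3: start y=0.000, vy=17.022 → t=3.474, apex=14.783, x_land=50.345, impact vy=-17.022
  bounce: vy ← 0.8·17.022 = 13.618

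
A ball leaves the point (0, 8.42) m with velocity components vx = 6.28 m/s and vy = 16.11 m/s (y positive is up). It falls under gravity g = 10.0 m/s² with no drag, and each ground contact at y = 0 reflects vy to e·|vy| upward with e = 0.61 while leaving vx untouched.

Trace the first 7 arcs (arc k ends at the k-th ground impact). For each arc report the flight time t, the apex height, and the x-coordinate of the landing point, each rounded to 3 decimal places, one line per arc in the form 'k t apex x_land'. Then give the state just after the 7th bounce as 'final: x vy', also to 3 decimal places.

Arc 1: start y=8.420, vy=16.110 → t=3.680, apex=21.397, x_land=23.108, impact vy=-20.687
  bounce: vy ← 0.61·20.687 = 12.619
Arc 2: start y=0.000, vy=12.619 → t=2.524, apex=7.962, x_land=38.957, impact vy=-12.619
  bounce: vy ← 0.61·12.619 = 7.697
Arc 3: start y=0.000, vy=7.697 → t=1.539, apex=2.963, x_land=48.625, impact vy=-7.697
  bounce: vy ← 0.61·7.697 = 4.695
Arc 4: start y=0.000, vy=4.695 → t=0.939, apex=1.102, x_land=54.523, impact vy=-4.695
  bounce: vy ← 0.61·4.695 = 2.864
Arc 5: start y=0.000, vy=2.864 → t=0.573, apex=0.410, x_land=58.120, impact vy=-2.864
  bounce: vy ← 0.61·2.864 = 1.747
Arc 6: start y=0.000, vy=1.747 → t=0.349, apex=0.153, x_land=60.315, impact vy=-1.747
  bounce: vy ← 0.61·1.747 = 1.066
Arc 7: start y=0.000, vy=1.066 → t=0.213, apex=0.057, x_land=61.653, impact vy=-1.066
  bounce: vy ← 0.61·1.066 = 0.650

1 3.680 21.397 23.108
2 2.524 7.962 38.957
3 1.539 2.963 48.625
4 0.939 1.102 54.523
5 0.573 0.410 58.120
6 0.349 0.153 60.315
7 0.213 0.057 61.653
final: 61.653 0.650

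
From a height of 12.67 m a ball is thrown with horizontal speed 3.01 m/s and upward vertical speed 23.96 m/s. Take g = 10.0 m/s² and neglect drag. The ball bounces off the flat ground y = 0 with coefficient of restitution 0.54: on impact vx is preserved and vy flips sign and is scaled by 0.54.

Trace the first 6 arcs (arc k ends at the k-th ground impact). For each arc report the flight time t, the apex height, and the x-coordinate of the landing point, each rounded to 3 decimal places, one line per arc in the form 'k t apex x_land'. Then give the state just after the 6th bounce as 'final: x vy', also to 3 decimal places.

1 5.273 41.374 15.871
2 3.107 12.065 25.222
3 1.678 3.518 30.271
4 0.906 1.026 32.998
5 0.489 0.299 34.471
6 0.264 0.087 35.266
final: 35.266 0.713

Arc 1: start y=12.670, vy=23.960 → t=5.273, apex=41.374, x_land=15.871, impact vy=-28.766
  bounce: vy ← 0.54·28.766 = 15.534
Arc 2: start y=0.000, vy=15.534 → t=3.107, apex=12.065, x_land=25.222, impact vy=-15.534
  bounce: vy ← 0.54·15.534 = 8.388
Arc 3: start y=0.000, vy=8.388 → t=1.678, apex=3.518, x_land=30.271, impact vy=-8.388
  bounce: vy ← 0.54·8.388 = 4.530
Arc 4: start y=0.000, vy=4.530 → t=0.906, apex=1.026, x_land=32.998, impact vy=-4.530
  bounce: vy ← 0.54·4.530 = 2.446
Arc 5: start y=0.000, vy=2.446 → t=0.489, apex=0.299, x_land=34.471, impact vy=-2.446
  bounce: vy ← 0.54·2.446 = 1.321
Arc 6: start y=0.000, vy=1.321 → t=0.264, apex=0.087, x_land=35.266, impact vy=-1.321
  bounce: vy ← 0.54·1.321 = 0.713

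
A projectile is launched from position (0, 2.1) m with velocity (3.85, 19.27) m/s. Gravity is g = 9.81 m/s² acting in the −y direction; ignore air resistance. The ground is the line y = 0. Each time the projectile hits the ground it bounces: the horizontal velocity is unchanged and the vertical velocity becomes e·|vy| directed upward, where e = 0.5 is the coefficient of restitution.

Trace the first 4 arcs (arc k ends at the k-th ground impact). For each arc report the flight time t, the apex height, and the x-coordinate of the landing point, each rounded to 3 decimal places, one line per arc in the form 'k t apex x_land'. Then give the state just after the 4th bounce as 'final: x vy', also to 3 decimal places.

1 4.035 21.026 15.534
2 2.070 5.257 23.505
3 1.035 1.314 27.491
4 0.518 0.329 29.483
final: 29.483 1.269

Arc 1: start y=2.100, vy=19.270 → t=4.035, apex=21.026, x_land=15.534, impact vy=-20.311
  bounce: vy ← 0.5·20.311 = 10.155
Arc 2: start y=0.000, vy=10.155 → t=2.070, apex=5.257, x_land=23.505, impact vy=-10.155
  bounce: vy ← 0.5·10.155 = 5.078
Arc 3: start y=0.000, vy=5.078 → t=1.035, apex=1.314, x_land=27.491, impact vy=-5.078
  bounce: vy ← 0.5·5.078 = 2.539
Arc 4: start y=0.000, vy=2.539 → t=0.518, apex=0.329, x_land=29.483, impact vy=-2.539
  bounce: vy ← 0.5·2.539 = 1.269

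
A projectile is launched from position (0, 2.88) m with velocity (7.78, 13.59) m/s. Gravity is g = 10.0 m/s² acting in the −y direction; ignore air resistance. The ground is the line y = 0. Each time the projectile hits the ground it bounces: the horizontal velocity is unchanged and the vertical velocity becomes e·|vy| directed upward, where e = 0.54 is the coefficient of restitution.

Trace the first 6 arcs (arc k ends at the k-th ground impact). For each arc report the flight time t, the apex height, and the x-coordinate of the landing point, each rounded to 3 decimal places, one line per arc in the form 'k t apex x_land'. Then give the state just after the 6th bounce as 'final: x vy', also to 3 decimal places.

1 2.916 12.114 22.683
2 1.681 3.533 35.762
3 0.908 1.030 42.824
4 0.490 0.300 46.638
5 0.265 0.088 48.698
6 0.143 0.026 49.810
final: 49.810 0.386

Arc 1: start y=2.880, vy=13.590 → t=2.916, apex=12.114, x_land=22.683, impact vy=-15.566
  bounce: vy ← 0.54·15.566 = 8.405
Arc 2: start y=0.000, vy=8.405 → t=1.681, apex=3.533, x_land=35.762, impact vy=-8.405
  bounce: vy ← 0.54·8.405 = 4.539
Arc 3: start y=0.000, vy=4.539 → t=0.908, apex=1.030, x_land=42.824, impact vy=-4.539
  bounce: vy ← 0.54·4.539 = 2.451
Arc 4: start y=0.000, vy=2.451 → t=0.490, apex=0.300, x_land=46.638, impact vy=-2.451
  bounce: vy ← 0.54·2.451 = 1.324
Arc 5: start y=0.000, vy=1.324 → t=0.265, apex=0.088, x_land=48.698, impact vy=-1.324
  bounce: vy ← 0.54·1.324 = 0.715
Arc 6: start y=0.000, vy=0.715 → t=0.143, apex=0.026, x_land=49.810, impact vy=-0.715
  bounce: vy ← 0.54·0.715 = 0.386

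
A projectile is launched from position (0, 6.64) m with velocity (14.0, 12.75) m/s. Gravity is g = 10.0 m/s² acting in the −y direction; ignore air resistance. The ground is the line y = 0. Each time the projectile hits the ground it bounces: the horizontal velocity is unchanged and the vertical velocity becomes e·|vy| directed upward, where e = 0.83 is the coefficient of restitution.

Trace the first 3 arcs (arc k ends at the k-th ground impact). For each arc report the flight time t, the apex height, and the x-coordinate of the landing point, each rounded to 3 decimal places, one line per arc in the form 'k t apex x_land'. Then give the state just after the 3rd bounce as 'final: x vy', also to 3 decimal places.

1 2.994 14.768 41.911
2 2.853 10.174 81.851
3 2.368 7.009 115.002
final: 115.002 9.827

Arc 1: start y=6.640, vy=12.750 → t=2.994, apex=14.768, x_land=41.911, impact vy=-17.186
  bounce: vy ← 0.83·17.186 = 14.264
Arc 2: start y=0.000, vy=14.264 → t=2.853, apex=10.174, x_land=81.851, impact vy=-14.264
  bounce: vy ← 0.83·14.264 = 11.840
Arc 3: start y=0.000, vy=11.840 → t=2.368, apex=7.009, x_land=115.002, impact vy=-11.840
  bounce: vy ← 0.83·11.840 = 9.827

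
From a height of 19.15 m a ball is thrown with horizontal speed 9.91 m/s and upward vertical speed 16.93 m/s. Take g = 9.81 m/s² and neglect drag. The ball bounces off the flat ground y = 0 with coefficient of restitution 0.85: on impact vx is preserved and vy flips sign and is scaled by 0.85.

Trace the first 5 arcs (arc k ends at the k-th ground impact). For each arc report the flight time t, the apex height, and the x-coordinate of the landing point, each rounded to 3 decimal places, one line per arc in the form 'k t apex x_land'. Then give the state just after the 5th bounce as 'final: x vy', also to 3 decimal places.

Arc 1: start y=19.150, vy=16.930 → t=4.349, apex=33.759, x_land=43.101, impact vy=-25.736
  bounce: vy ← 0.85·25.736 = 21.876
Arc 2: start y=0.000, vy=21.876 → t=4.460, apex=24.391, x_land=87.298, impact vy=-21.876
  bounce: vy ← 0.85·21.876 = 18.594
Arc 3: start y=0.000, vy=18.594 → t=3.791, apex=17.622, x_land=124.866, impact vy=-18.594
  bounce: vy ← 0.85·18.594 = 15.805
Arc 4: start y=0.000, vy=15.805 → t=3.222, apex=12.732, x_land=156.799, impact vy=-15.805
  bounce: vy ← 0.85·15.805 = 13.434
Arc 5: start y=0.000, vy=13.434 → t=2.739, apex=9.199, x_land=183.942, impact vy=-13.434
  bounce: vy ← 0.85·13.434 = 11.419

1 4.349 33.759 43.101
2 4.460 24.391 87.298
3 3.791 17.622 124.866
4 3.222 12.732 156.799
5 2.739 9.199 183.942
final: 183.942 11.419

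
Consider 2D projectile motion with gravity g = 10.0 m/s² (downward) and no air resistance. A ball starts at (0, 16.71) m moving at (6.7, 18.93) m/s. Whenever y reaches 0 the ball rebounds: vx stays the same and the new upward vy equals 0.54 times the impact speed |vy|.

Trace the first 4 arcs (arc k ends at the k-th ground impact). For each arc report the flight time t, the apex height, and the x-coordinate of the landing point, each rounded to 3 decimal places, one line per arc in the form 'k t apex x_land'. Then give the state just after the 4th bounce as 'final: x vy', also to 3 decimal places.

1 4.525 34.627 30.315
2 2.842 10.097 49.357
3 1.535 2.944 59.640
4 0.829 0.859 65.193
final: 65.193 2.238

Arc 1: start y=16.710, vy=18.930 → t=4.525, apex=34.627, x_land=30.315, impact vy=-26.316
  bounce: vy ← 0.54·26.316 = 14.211
Arc 2: start y=0.000, vy=14.211 → t=2.842, apex=10.097, x_land=49.357, impact vy=-14.211
  bounce: vy ← 0.54·14.211 = 7.674
Arc 3: start y=0.000, vy=7.674 → t=1.535, apex=2.944, x_land=59.640, impact vy=-7.674
  bounce: vy ← 0.54·7.674 = 4.144
Arc 4: start y=0.000, vy=4.144 → t=0.829, apex=0.859, x_land=65.193, impact vy=-4.144
  bounce: vy ← 0.54·4.144 = 2.238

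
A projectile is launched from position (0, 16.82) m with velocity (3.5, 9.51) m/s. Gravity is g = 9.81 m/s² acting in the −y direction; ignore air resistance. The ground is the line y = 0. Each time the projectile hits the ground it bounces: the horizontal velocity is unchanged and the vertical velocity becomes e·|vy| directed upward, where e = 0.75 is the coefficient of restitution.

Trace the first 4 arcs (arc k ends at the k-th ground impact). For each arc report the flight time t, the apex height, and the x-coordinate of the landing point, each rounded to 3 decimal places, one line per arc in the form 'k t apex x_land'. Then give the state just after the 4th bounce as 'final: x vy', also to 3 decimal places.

1 3.060 21.430 10.709
2 3.135 12.054 21.682
3 2.351 6.780 29.912
4 1.764 3.814 36.085
final: 36.085 6.488

Arc 1: start y=16.820, vy=9.510 → t=3.060, apex=21.430, x_land=10.709, impact vy=-20.505
  bounce: vy ← 0.75·20.505 = 15.379
Arc 2: start y=0.000, vy=15.379 → t=3.135, apex=12.054, x_land=21.682, impact vy=-15.379
  bounce: vy ← 0.75·15.379 = 11.534
Arc 3: start y=0.000, vy=11.534 → t=2.351, apex=6.780, x_land=29.912, impact vy=-11.534
  bounce: vy ← 0.75·11.534 = 8.650
Arc 4: start y=0.000, vy=8.650 → t=1.764, apex=3.814, x_land=36.085, impact vy=-8.650
  bounce: vy ← 0.75·8.650 = 6.488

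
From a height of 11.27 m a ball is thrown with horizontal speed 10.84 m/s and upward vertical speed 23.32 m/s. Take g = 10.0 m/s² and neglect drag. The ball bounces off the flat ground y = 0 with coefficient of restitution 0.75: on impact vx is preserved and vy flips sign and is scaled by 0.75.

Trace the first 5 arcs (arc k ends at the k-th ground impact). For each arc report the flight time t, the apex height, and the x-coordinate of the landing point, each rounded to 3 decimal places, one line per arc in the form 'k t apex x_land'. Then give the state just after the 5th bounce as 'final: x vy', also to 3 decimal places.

Arc 1: start y=11.270, vy=23.320 → t=5.105, apex=38.461, x_land=55.343, impact vy=-27.735
  bounce: vy ← 0.75·27.735 = 20.801
Arc 2: start y=0.000, vy=20.801 → t=4.160, apex=21.634, x_land=100.440, impact vy=-20.801
  bounce: vy ← 0.75·20.801 = 15.601
Arc 3: start y=0.000, vy=15.601 → t=3.120, apex=12.169, x_land=134.263, impact vy=-15.601
  bounce: vy ← 0.75·15.601 = 11.701
Arc 4: start y=0.000, vy=11.701 → t=2.340, apex=6.845, x_land=159.630, impact vy=-11.701
  bounce: vy ← 0.75·11.701 = 8.775
Arc 5: start y=0.000, vy=8.775 → t=1.755, apex=3.850, x_land=178.655, impact vy=-8.775
  bounce: vy ← 0.75·8.775 = 6.582

1 5.105 38.461 55.343
2 4.160 21.634 100.440
3 3.120 12.169 134.263
4 2.340 6.845 159.630
5 1.755 3.850 178.655
final: 178.655 6.582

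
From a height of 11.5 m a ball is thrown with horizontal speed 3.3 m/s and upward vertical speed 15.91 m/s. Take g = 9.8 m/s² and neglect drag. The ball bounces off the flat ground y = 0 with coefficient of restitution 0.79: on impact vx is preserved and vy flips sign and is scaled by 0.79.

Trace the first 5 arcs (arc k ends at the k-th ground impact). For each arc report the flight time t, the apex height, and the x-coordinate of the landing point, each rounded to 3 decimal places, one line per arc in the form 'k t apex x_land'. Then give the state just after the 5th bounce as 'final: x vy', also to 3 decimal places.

Arc 1: start y=11.500, vy=15.910 → t=3.856, apex=24.415, x_land=12.724, impact vy=-21.875
  bounce: vy ← 0.79·21.875 = 17.281
Arc 2: start y=0.000, vy=17.281 → t=3.527, apex=15.237, x_land=24.362, impact vy=-17.281
  bounce: vy ← 0.79·17.281 = 13.652
Arc 3: start y=0.000, vy=13.652 → t=2.786, apex=9.510, x_land=33.557, impact vy=-13.652
  bounce: vy ← 0.79·13.652 = 10.785
Arc 4: start y=0.000, vy=10.785 → t=2.201, apex=5.935, x_land=40.820, impact vy=-10.785
  bounce: vy ← 0.79·10.785 = 8.520
Arc 5: start y=0.000, vy=8.520 → t=1.739, apex=3.704, x_land=46.558, impact vy=-8.520
  bounce: vy ← 0.79·8.520 = 6.731

1 3.856 24.415 12.724
2 3.527 15.237 24.362
3 2.786 9.510 33.557
4 2.201 5.935 40.820
5 1.739 3.704 46.558
final: 46.558 6.731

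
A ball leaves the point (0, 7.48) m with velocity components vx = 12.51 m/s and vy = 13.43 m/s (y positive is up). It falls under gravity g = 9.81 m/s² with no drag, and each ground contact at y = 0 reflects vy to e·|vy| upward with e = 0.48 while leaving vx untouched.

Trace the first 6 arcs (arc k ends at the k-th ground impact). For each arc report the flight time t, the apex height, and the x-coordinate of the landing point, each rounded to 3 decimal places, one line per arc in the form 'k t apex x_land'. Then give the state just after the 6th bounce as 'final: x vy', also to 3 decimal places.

Arc 1: start y=7.480, vy=13.430 → t=3.213, apex=16.673, x_land=40.191, impact vy=-18.087
  bounce: vy ← 0.48·18.087 = 8.682
Arc 2: start y=0.000, vy=8.682 → t=1.770, apex=3.841, x_land=62.333, impact vy=-8.682
  bounce: vy ← 0.48·8.682 = 4.167
Arc 3: start y=0.000, vy=4.167 → t=0.850, apex=0.885, x_land=72.961, impact vy=-4.167
  bounce: vy ← 0.48·4.167 = 2.000
Arc 4: start y=0.000, vy=2.000 → t=0.408, apex=0.204, x_land=78.062, impact vy=-2.000
  bounce: vy ← 0.48·2.000 = 0.960
Arc 5: start y=0.000, vy=0.960 → t=0.196, apex=0.047, x_land=80.511, impact vy=-0.960
  bounce: vy ← 0.48·0.960 = 0.461
Arc 6: start y=0.000, vy=0.461 → t=0.094, apex=0.011, x_land=81.686, impact vy=-0.461
  bounce: vy ← 0.48·0.461 = 0.221

1 3.213 16.673 40.191
2 1.770 3.841 62.333
3 0.850 0.885 72.961
4 0.408 0.204 78.062
5 0.196 0.047 80.511
6 0.094 0.011 81.686
final: 81.686 0.221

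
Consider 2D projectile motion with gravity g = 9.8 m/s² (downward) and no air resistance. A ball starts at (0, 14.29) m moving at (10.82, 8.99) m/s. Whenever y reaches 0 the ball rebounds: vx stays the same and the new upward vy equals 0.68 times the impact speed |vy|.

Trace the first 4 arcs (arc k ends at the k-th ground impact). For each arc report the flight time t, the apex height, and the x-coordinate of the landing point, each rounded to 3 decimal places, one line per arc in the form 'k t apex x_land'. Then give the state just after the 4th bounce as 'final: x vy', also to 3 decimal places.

1 2.856 18.413 30.900
2 2.636 8.514 59.426
3 1.793 3.937 78.824
4 1.219 1.820 92.014
final: 92.014 4.062

Arc 1: start y=14.290, vy=8.990 → t=2.856, apex=18.413, x_land=30.900, impact vy=-18.997
  bounce: vy ← 0.68·18.997 = 12.918
Arc 2: start y=0.000, vy=12.918 → t=2.636, apex=8.514, x_land=59.426, impact vy=-12.918
  bounce: vy ← 0.68·12.918 = 8.784
Arc 3: start y=0.000, vy=8.784 → t=1.793, apex=3.937, x_land=78.824, impact vy=-8.784
  bounce: vy ← 0.68·8.784 = 5.973
Arc 4: start y=0.000, vy=5.973 → t=1.219, apex=1.820, x_land=92.014, impact vy=-5.973
  bounce: vy ← 0.68·5.973 = 4.062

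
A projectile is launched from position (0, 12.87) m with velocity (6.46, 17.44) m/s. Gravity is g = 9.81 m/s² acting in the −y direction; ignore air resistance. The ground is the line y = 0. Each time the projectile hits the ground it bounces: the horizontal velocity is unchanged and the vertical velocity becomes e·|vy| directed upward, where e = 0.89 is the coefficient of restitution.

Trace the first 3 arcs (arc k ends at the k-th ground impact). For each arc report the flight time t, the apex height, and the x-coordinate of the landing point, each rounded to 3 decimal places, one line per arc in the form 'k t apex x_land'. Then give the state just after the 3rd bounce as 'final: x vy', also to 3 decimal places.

Arc 1: start y=12.870, vy=17.440 → t=4.183, apex=28.372, x_land=27.021, impact vy=-23.594
  bounce: vy ← 0.89·23.594 = 20.998
Arc 2: start y=0.000, vy=20.998 → t=4.281, apex=22.474, x_land=54.677, impact vy=-20.998
  bounce: vy ← 0.89·20.998 = 18.689
Arc 3: start y=0.000, vy=18.689 → t=3.810, apex=17.801, x_land=79.290, impact vy=-18.689
  bounce: vy ← 0.89·18.689 = 16.633

1 4.183 28.372 27.021
2 4.281 22.474 54.677
3 3.810 17.801 79.290
final: 79.290 16.633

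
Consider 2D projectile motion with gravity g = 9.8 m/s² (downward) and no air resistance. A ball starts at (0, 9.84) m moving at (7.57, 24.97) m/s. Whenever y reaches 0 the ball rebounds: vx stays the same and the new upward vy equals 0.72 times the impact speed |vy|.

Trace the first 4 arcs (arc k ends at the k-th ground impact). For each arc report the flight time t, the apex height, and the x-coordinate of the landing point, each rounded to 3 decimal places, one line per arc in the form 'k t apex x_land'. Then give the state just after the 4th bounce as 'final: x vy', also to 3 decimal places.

1 5.463 41.651 41.359
2 4.198 21.592 73.140
3 3.023 11.193 96.023
4 2.176 5.803 112.498
final: 112.498 7.678

Arc 1: start y=9.840, vy=24.970 → t=5.463, apex=41.651, x_land=41.359, impact vy=-28.572
  bounce: vy ← 0.72·28.572 = 20.572
Arc 2: start y=0.000, vy=20.572 → t=4.198, apex=21.592, x_land=73.140, impact vy=-20.572
  bounce: vy ← 0.72·20.572 = 14.812
Arc 3: start y=0.000, vy=14.812 → t=3.023, apex=11.193, x_land=96.023, impact vy=-14.812
  bounce: vy ← 0.72·14.812 = 10.664
Arc 4: start y=0.000, vy=10.664 → t=2.176, apex=5.803, x_land=112.498, impact vy=-10.664
  bounce: vy ← 0.72·10.664 = 7.678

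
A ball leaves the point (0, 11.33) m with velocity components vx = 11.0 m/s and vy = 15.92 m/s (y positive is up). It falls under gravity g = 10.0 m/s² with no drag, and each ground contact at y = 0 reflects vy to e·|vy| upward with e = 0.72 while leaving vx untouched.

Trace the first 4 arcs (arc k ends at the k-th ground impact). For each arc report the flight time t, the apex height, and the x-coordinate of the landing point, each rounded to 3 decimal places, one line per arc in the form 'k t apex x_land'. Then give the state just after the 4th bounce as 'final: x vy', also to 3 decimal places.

1 3.783 24.002 41.613
2 3.155 12.443 76.318
3 2.272 6.450 101.306
4 1.636 3.344 119.297
final: 119.297 5.888

Arc 1: start y=11.330, vy=15.920 → t=3.783, apex=24.002, x_land=41.613, impact vy=-21.910
  bounce: vy ← 0.72·21.910 = 15.775
Arc 2: start y=0.000, vy=15.775 → t=3.155, apex=12.443, x_land=76.318, impact vy=-15.775
  bounce: vy ← 0.72·15.775 = 11.358
Arc 3: start y=0.000, vy=11.358 → t=2.272, apex=6.450, x_land=101.306, impact vy=-11.358
  bounce: vy ← 0.72·11.358 = 8.178
Arc 4: start y=0.000, vy=8.178 → t=1.636, apex=3.344, x_land=119.297, impact vy=-8.178
  bounce: vy ← 0.72·8.178 = 5.888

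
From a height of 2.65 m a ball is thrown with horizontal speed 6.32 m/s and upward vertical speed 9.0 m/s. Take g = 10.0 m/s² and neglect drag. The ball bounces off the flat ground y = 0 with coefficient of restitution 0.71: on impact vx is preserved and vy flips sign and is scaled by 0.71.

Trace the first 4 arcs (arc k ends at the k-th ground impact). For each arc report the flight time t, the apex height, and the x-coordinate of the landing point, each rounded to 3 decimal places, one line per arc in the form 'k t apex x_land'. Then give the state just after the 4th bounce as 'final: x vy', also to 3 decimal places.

1 2.058 6.700 13.004
2 1.644 3.377 23.393
3 1.167 1.703 30.768
4 0.829 0.858 36.005
final: 36.005 2.942

Arc 1: start y=2.650, vy=9.000 → t=2.058, apex=6.700, x_land=13.004, impact vy=-11.576
  bounce: vy ← 0.71·11.576 = 8.219
Arc 2: start y=0.000, vy=8.219 → t=1.644, apex=3.377, x_land=23.393, impact vy=-8.219
  bounce: vy ← 0.71·8.219 = 5.835
Arc 3: start y=0.000, vy=5.835 → t=1.167, apex=1.703, x_land=30.768, impact vy=-5.835
  bounce: vy ← 0.71·5.835 = 4.143
Arc 4: start y=0.000, vy=4.143 → t=0.829, apex=0.858, x_land=36.005, impact vy=-4.143
  bounce: vy ← 0.71·4.143 = 2.942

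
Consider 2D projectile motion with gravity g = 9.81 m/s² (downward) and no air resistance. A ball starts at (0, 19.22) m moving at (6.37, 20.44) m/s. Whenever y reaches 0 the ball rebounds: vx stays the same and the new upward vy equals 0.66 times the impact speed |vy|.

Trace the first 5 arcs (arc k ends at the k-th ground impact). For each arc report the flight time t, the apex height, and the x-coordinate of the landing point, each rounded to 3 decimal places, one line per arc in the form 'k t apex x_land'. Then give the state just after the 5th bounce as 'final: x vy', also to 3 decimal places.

Arc 1: start y=19.220, vy=20.440 → t=4.958, apex=40.514, x_land=31.580, impact vy=-28.194
  bounce: vy ← 0.66·28.194 = 18.608
Arc 2: start y=0.000, vy=18.608 → t=3.794, apex=17.648, x_land=55.745, impact vy=-18.608
  bounce: vy ← 0.66·18.608 = 12.281
Arc 3: start y=0.000, vy=12.281 → t=2.504, apex=7.687, x_land=71.695, impact vy=-12.281
  bounce: vy ← 0.66·12.281 = 8.106
Arc 4: start y=0.000, vy=8.106 → t=1.653, apex=3.349, x_land=82.221, impact vy=-8.106
  bounce: vy ← 0.66·8.106 = 5.350
Arc 5: start y=0.000, vy=5.350 → t=1.091, apex=1.459, x_land=89.169, impact vy=-5.350
  bounce: vy ← 0.66·5.350 = 3.531

1 4.958 40.514 31.580
2 3.794 17.648 55.745
3 2.504 7.687 71.695
4 1.653 3.349 82.221
5 1.091 1.459 89.169
final: 89.169 3.531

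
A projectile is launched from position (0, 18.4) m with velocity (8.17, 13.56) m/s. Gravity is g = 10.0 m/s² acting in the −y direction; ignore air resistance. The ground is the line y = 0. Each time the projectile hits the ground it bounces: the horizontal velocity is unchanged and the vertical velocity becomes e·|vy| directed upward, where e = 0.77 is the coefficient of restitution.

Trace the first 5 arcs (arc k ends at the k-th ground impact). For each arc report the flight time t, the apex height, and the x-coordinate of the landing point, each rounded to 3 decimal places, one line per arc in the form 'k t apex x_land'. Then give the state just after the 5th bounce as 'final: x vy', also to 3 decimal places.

Arc 1: start y=18.400, vy=13.560 → t=3.705, apex=27.594, x_land=30.271, impact vy=-23.492
  bounce: vy ← 0.77·23.492 = 18.089
Arc 2: start y=0.000, vy=18.089 → t=3.618, apex=16.360, x_land=59.829, impact vy=-18.089
  bounce: vy ← 0.77·18.089 = 13.928
Arc 3: start y=0.000, vy=13.928 → t=2.786, apex=9.700, x_land=82.588, impact vy=-13.928
  bounce: vy ← 0.77·13.928 = 10.725
Arc 4: start y=0.000, vy=10.725 → t=2.145, apex=5.751, x_land=100.112, impact vy=-10.725
  bounce: vy ← 0.77·10.725 = 8.258
Arc 5: start y=0.000, vy=8.258 → t=1.652, apex=3.410, x_land=113.606, impact vy=-8.258
  bounce: vy ← 0.77·8.258 = 6.359

1 3.705 27.594 30.271
2 3.618 16.360 59.829
3 2.786 9.700 82.588
4 2.145 5.751 100.112
5 1.652 3.410 113.606
final: 113.606 6.359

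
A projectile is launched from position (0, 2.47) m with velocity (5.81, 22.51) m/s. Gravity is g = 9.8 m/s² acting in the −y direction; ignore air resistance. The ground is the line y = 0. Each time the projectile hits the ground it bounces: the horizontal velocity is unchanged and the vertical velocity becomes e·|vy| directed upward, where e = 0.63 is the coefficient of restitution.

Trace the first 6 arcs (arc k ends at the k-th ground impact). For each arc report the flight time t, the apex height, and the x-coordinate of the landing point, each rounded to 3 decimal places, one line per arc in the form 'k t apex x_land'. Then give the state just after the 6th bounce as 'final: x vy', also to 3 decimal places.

Arc 1: start y=2.470, vy=22.510 → t=4.701, apex=28.322, x_land=27.313, impact vy=-23.561
  bounce: vy ← 0.63·23.561 = 14.843
Arc 2: start y=0.000, vy=14.843 → t=3.029, apex=11.241, x_land=44.913, impact vy=-14.843
  bounce: vy ← 0.63·14.843 = 9.351
Arc 3: start y=0.000, vy=9.351 → t=1.908, apex=4.462, x_land=56.001, impact vy=-9.351
  bounce: vy ← 0.63·9.351 = 5.891
Arc 4: start y=0.000, vy=5.891 → t=1.202, apex=1.771, x_land=62.987, impact vy=-5.891
  bounce: vy ← 0.63·5.891 = 3.712
Arc 5: start y=0.000, vy=3.712 → t=0.757, apex=0.703, x_land=67.388, impact vy=-3.712
  bounce: vy ← 0.63·3.712 = 2.338
Arc 6: start y=0.000, vy=2.338 → t=0.477, apex=0.279, x_land=70.160, impact vy=-2.338
  bounce: vy ← 0.63·2.338 = 1.473

1 4.701 28.322 27.313
2 3.029 11.241 44.913
3 1.908 4.462 56.001
4 1.202 1.771 62.987
5 0.757 0.703 67.388
6 0.477 0.279 70.160
final: 70.160 1.473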